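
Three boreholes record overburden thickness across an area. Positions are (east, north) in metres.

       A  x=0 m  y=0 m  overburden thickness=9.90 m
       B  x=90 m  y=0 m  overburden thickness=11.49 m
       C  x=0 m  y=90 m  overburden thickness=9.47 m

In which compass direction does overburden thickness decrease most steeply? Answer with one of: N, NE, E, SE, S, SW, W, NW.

W

∂d/∂x = (11.49 − 9.90) / (90 − 0) = +0.01767
∂d/∂y = (9.47 − 9.90) / (90 − 0) = -0.004778
Steepest decrease is along −∇f = (-0.01767 E, +0.004778 N) → west.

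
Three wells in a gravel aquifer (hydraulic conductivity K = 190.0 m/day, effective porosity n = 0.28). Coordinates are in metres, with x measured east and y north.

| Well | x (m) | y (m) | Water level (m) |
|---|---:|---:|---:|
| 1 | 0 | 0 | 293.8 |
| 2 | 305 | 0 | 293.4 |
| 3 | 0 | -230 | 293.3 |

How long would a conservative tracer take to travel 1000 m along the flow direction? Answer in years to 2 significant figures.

1.6 years

∂h/∂x = (293.4 − 293.8) / (305 − 0) = -0.001311
∂h/∂y = (293.3 − 293.8) / (-230 − 0) = +0.002174
|∇h| = √(-0.001311² + 0.002174²) = 0.002539
Seepage velocity v = K·i/n = 190.0 × 0.002539 / 0.28 = 1.723 m/day.
t = 1000 / 1.723 = 580.4 days = 1.59 years.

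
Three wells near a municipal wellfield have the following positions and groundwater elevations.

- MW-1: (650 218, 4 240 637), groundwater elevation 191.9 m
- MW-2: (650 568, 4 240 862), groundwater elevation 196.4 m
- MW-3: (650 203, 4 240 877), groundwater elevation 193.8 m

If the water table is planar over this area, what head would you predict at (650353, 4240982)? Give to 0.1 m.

Taking MW-1 as reference: MW-2−MW-1 = (350, 225, +4.5); MW-3−MW-1 = (-15, 240, +1.9).
Solve a·Δx + b·Δy = Δh: det = 350·240 − (-15)·225 = 87375.
∂h/∂x = [(+4.5)·240 − (+1.9)·225] / 87375 = +0.007468
∂h/∂y = [350·(+1.9) − (-15)·(+4.5)] / 87375 = +0.008383
h(650353, 4240982) = 191.9 + (+0.007468)·(135) + (+0.008383)·(345) = 191.9 +1.008 +2.892 = 195.800 m.

195.8 m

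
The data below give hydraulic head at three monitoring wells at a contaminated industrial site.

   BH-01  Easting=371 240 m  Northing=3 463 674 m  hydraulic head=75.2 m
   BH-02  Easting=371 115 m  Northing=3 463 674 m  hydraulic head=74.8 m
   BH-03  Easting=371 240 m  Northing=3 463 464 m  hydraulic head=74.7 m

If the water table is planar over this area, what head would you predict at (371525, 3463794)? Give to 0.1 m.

76.4 m

∂h/∂x = (74.8 − 75.2) / (371115 − 371240) = +0.003200
∂h/∂y = (74.7 − 75.2) / (3463464 − 3463674) = +0.002381
h(371525, 3463794) = 75.2 + (+0.003200)·(285) + (+0.002381)·(120) = 75.2 +0.912 +0.286 = 76.398 m.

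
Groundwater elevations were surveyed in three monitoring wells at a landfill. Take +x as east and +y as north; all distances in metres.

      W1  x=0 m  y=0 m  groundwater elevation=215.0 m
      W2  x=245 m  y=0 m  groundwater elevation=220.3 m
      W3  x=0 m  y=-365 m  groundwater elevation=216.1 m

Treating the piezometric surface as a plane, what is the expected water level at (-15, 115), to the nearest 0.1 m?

214.3 m

∂h/∂x = (220.3 − 215.0) / (245 − 0) = +0.02163
∂h/∂y = (216.1 − 215.0) / (-365 − 0) = -0.003014
h(-15, 115) = 215.0 + (+0.02163)·(-15) + (-0.003014)·(115) = 215.0 -0.324 -0.347 = 214.329 m.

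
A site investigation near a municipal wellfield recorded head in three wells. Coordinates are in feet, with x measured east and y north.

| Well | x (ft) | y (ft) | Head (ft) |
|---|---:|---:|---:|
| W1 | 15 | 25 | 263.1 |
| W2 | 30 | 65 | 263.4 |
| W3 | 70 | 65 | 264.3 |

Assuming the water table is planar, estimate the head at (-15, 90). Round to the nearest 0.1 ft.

262.4 ft

With h = a·x + b·y + c and W1 as origin, the differences give:
  15·a + 40·b = +0.3
  55·a + 40·b = +1.2
Eliminate b (×40 and ×40, subtract): -1600·a = -36.00 → a = ∂h/∂x = +0.02250
Back-substitute: b = ∂h/∂y = -0.0009375.
h(-15, 90) = 263.1 + (+0.02250)·(-30) + (-0.0009375)·(65) = 263.1 -0.675 -0.061 = 262.364 ft.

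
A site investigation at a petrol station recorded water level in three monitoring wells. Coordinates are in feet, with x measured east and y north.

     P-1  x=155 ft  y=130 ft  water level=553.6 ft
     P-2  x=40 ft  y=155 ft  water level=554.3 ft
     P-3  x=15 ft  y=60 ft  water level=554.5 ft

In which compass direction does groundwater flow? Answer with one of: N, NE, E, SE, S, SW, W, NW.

E

With h = a·x + b·y + c and P-1 as origin, the differences give:
  (-115)·a + 25·b = +0.7
  (-140)·a + (-70)·b = +0.9
Eliminate b (×(-70) and ×25, subtract): 11550·a = -71.50 → a = ∂h/∂x = -0.006190
Back-substitute: b = ∂h/∂y = -0.0004762.
Flow = −∇h = (+0.006190 east, +0.0004762 north), which points east.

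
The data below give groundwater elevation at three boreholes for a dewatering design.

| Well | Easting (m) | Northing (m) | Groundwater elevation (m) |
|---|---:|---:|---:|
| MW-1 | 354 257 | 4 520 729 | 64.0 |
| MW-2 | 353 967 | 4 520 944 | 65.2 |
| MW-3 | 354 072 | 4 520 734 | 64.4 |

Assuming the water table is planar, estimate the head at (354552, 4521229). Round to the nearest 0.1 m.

Taking MW-1 as reference: MW-2−MW-1 = (-290, 215, +1.2); MW-3−MW-1 = (-185, 5, +0.4).
Solve a·Δx + b·Δy = Δh: det = (-290)·5 − (-185)·215 = 38325.
∂h/∂x = [(+1.2)·5 − (+0.4)·215] / 38325 = -0.002087
∂h/∂y = [(-290)·(+0.4) − (-185)·(+1.2)] / 38325 = +0.002766
h(354552, 4521229) = 64.0 + (-0.002087)·(295) + (+0.002766)·(500) = 64.0 -0.616 +1.383 = 64.767 m.

64.8 m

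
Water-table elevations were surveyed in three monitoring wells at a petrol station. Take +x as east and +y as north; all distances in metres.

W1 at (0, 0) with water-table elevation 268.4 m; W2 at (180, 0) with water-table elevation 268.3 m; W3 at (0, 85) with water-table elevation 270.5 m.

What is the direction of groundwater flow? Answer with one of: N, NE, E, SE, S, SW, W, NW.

S

∂h/∂x = (268.3 − 268.4) / (180 − 0) = -0.0005556
∂h/∂y = (270.5 − 268.4) / (85 − 0) = +0.02471
Flow = −∇h = (+0.0005556 east, -0.02471 north), which points south.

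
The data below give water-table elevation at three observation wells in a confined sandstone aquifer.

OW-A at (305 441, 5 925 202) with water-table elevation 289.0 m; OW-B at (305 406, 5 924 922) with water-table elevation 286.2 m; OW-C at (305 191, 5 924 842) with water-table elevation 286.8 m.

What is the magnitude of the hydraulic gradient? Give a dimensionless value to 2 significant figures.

0.013

Differences from OW-A: to OW-B (Δx, Δy, Δh) = (-35, -280, -2.8); to OW-C = (-250, -360, -2.2).
Determinant of the coordinate differences = (-35)·(-360) − (-250)·(-280) = -57400.
∂h/∂x = [(-2.8)·(-360) − (-2.2)·(-280)] / -57400 = -0.006829
∂h/∂y = [(-35)·(-2.2) − (-250)·(-2.8)] / -57400 = +0.01085
|∇h| = √(-0.006829² + 0.01085²) = 0.01282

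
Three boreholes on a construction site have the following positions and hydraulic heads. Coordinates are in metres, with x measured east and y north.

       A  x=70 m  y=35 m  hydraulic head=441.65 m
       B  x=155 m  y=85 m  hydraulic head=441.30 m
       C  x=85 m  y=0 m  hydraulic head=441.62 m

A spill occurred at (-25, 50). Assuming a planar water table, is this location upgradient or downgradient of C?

Differences from A: to B (Δx, Δy, Δh) = (85, 50, -0.35); to C = (15, -35, -0.03).
Solve a·Δx + b·Δy = Δh: det = 85·(-35) − 15·50 = -3725.
∂h/∂x = [(-0.35)·(-35) − (-0.03)·50] / -3725 = -0.003691
∂h/∂y = [85·(-0.03) − 15·(-0.35)] / -3725 = -0.0007248
Head at (-25, 50) = 441.65 + (-0.003691)·(-95) + (-0.0007248)·(15) = 441.99 m.
That is higher than the 441.62 m at C, so the point is upgradient.

upgradient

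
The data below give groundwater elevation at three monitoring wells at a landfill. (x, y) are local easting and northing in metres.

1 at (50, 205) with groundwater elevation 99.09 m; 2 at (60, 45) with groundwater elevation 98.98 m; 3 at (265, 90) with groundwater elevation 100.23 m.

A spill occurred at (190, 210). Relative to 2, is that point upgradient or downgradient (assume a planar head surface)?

Taking 1 as reference: 2−1 = (10, -160, -0.11); 3−1 = (215, -115, +1.14).
Determinant of the coordinate differences = 10·(-115) − 215·(-160) = 33250.
∂h/∂x = [(-0.11)·(-115) − (+1.14)·(-160)] / 33250 = +0.005866
∂h/∂y = [10·(+1.14) − 215·(-0.11)] / 33250 = +0.001054
Head at (190, 210) = 99.09 + (+0.005866)·(140) + (+0.001054)·(5) = 99.92 m.
That is higher than the 98.98 m at 2, so the point is upgradient.

upgradient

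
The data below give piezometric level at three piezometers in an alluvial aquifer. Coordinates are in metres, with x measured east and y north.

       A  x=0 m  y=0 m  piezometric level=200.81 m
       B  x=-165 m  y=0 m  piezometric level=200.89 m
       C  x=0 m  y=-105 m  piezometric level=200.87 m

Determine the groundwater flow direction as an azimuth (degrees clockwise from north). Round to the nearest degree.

040°

∂h/∂x = (200.89 − 200.81) / (-165 − 0) = -0.0004848
∂h/∂y = (200.87 − 200.81) / (-105 − 0) = -0.0005714
Flow direction (−∇h) has components (+0.0004848 E, +0.0005714 N).
Azimuth = atan2(E, N) = atan2(+0.0004848, +0.0005714) = 40.3° ≈ 040°.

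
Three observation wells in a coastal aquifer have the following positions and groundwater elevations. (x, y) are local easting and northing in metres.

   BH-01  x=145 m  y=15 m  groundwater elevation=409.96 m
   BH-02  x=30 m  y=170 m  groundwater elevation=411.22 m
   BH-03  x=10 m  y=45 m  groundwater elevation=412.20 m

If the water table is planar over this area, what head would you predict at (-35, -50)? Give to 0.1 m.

413.5 m

Taking BH-01 as reference: BH-02−BH-01 = (-115, 155, +1.26); BH-03−BH-01 = (-135, 30, +2.24).
Solve a·Δx + b·Δy = Δh: det = (-115)·30 − (-135)·155 = 17475.
∂h/∂x = [(+1.26)·30 − (+2.24)·155] / 17475 = -0.01771
∂h/∂y = [(-115)·(+2.24) − (-135)·(+1.26)] / 17475 = -0.005007
h(-35, -50) = 409.96 + (-0.01771)·(-180) + (-0.005007)·(-65) = 409.96 +3.187 +0.325 = 413.472 m.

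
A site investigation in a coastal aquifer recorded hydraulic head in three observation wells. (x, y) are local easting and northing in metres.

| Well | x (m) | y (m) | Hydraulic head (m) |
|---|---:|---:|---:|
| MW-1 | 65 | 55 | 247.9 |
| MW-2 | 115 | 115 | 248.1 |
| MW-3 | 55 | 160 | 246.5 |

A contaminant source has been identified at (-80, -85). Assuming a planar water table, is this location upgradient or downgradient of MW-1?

Three-point gradient (reference MW-1): Δ to MW-2 = (50, 60, +0.2), Δ to MW-3 = (-10, 105, -1.4).
∂h/∂x = +0.01795, ∂h/∂y = -0.01162 (det = 5850).
Head at (-80, -85) = 247.9 + (+0.01795)·(-145) + (-0.01162)·(-140) = 246.92 m.
That is lower than the 247.9 m at MW-1, so the point is downgradient.

downgradient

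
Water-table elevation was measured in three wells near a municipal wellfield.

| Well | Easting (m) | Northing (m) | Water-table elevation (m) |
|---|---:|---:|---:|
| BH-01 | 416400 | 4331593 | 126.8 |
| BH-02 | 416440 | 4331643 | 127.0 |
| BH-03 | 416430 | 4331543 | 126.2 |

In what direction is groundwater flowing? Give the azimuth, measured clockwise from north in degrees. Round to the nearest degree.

Taking BH-01 as reference: BH-02−BH-01 = (40, 50, +0.2); BH-03−BH-01 = (30, -50, -0.6).
Determinant of the coordinate differences = 40·(-50) − 30·50 = -3500.
∂h/∂x = [(+0.2)·(-50) − (-0.6)·50] / -3500 = -0.005714
∂h/∂y = [40·(-0.6) − 30·(+0.2)] / -3500 = +0.008571
Flow direction (−∇h) has components (+0.005714 E, -0.008571 N).
Azimuth = atan2(E, N) = atan2(+0.005714, -0.008571) = 146.3° ≈ 146°.

146°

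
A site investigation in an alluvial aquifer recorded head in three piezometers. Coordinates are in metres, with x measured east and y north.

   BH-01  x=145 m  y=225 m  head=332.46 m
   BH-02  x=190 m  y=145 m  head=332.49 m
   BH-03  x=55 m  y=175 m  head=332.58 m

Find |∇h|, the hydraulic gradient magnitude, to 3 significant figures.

With h = a·x + b·y + c and BH-01 as origin, the differences give:
  45·a + (-80)·b = +0.03
  (-90)·a + (-50)·b = +0.12
Eliminate b (×(-50) and ×(-80), subtract): -9450·a = 8.100 → a = ∂h/∂x = -0.0008571
Back-substitute: b = ∂h/∂y = -0.0008571.
|∇h| = √(-0.0008571² + -0.0008571²) = 0.001212

0.00121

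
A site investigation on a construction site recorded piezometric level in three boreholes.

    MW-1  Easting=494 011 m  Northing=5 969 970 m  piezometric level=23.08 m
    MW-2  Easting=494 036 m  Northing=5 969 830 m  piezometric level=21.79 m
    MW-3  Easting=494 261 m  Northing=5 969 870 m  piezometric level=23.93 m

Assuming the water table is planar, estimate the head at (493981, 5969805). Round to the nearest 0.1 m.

With h = a·x + b·y + c and MW-1 as origin, the differences give:
  25·a + (-140)·b = -1.29
  250·a + (-100)·b = +0.85
Eliminate b (×(-100) and ×(-140), subtract): 32500·a = 248.000 → a = ∂h/∂x = +0.007631
Back-substitute: b = ∂h/∂y = +0.01058.
h(493981, 5969805) = 23.08 + (+0.007631)·(-30) + (+0.01058)·(-165) = 23.08 -0.229 -1.745 = 21.106 m.

21.1 m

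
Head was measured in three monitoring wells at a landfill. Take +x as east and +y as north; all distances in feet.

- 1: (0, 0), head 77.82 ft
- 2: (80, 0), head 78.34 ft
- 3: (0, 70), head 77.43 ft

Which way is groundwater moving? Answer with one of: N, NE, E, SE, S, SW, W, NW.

∂h/∂x = (78.34 − 77.82) / (80 − 0) = +0.006500
∂h/∂y = (77.43 − 77.82) / (70 − 0) = -0.005571
Flow = −∇h = (-0.006500 east, +0.005571 north), which points northwest.

NW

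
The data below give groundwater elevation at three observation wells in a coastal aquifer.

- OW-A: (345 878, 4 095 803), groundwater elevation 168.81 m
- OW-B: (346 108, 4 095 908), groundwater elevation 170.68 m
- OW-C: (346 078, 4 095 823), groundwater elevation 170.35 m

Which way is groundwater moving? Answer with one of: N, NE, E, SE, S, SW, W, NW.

With h = a·x + b·y + c and OW-A as origin, the differences give:
  230·a + 105·b = +1.87
  200·a + 20·b = +1.54
Eliminate b (×20 and ×105, subtract): -16400·a = -124.300 → a = ∂h/∂x = +0.007579
Back-substitute: b = ∂h/∂y = +0.001207.
Flow = −∇h = (-0.007579 east, -0.001207 north), which points west.

W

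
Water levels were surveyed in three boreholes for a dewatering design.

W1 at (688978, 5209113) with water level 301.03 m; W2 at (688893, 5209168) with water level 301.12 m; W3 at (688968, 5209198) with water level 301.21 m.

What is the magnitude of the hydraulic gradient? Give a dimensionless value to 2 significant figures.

Differences from W1: to W2 (Δx, Δy, Δh) = (-85, 55, +0.09); to W3 = (-10, 85, +0.18).
Solve a·Δx + b·Δy = Δh: det = (-85)·85 − (-10)·55 = -6675.
∂h/∂x = [(+0.09)·85 − (+0.18)·55] / -6675 = +0.0003371
∂h/∂y = [(-85)·(+0.18) − (-10)·(+0.09)] / -6675 = +0.002157
|∇h| = √(0.0003371² + 0.002157²) = 0.002183

0.0022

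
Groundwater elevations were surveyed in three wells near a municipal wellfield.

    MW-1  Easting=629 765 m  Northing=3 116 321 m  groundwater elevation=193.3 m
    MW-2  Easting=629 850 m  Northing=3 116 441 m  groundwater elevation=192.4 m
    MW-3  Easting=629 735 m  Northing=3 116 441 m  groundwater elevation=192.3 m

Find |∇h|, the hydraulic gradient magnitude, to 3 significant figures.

0.00816

Differences from MW-1: to MW-2 (Δx, Δy, Δh) = (85, 120, -0.9); to MW-3 = (-30, 120, -1.0).
Determinant of the coordinate differences = 85·120 − (-30)·120 = 13800.
∂h/∂x = [(-0.9)·120 − (-1.0)·120] / 13800 = +0.0008696
∂h/∂y = [85·(-1.0) − (-30)·(-0.9)] / 13800 = -0.008116
|∇h| = √(0.0008696² + -0.008116²) = 0.008162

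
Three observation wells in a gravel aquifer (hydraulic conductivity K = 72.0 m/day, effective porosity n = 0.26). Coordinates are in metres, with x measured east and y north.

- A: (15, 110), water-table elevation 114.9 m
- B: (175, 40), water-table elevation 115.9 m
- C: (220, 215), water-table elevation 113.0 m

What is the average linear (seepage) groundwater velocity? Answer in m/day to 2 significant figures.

4.5 m/day

With h = a·x + b·y + c and A as origin, the differences give:
  160·a + (-70)·b = +1.0
  205·a + 105·b = -1.9
Eliminate b (×105 and ×(-70), subtract): 31150·a = -28.00 → a = ∂h/∂x = -0.0008989
Back-substitute: b = ∂h/∂y = -0.01634.
|∇h| = √(-0.0008989² + -0.01634²) = 0.01636
Seepage velocity v = K·i/n = 72.0 × 0.01636 / 0.26 = 4.53 m/day.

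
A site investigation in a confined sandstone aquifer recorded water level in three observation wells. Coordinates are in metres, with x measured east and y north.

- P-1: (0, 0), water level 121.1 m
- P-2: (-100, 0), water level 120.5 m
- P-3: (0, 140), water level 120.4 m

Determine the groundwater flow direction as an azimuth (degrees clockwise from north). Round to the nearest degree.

∂h/∂x = (120.5 − 121.1) / (-100 − 0) = +0.006000
∂h/∂y = (120.4 − 121.1) / (140 − 0) = -0.005000
Flow direction (−∇h) has components (-0.006000 E, +0.005000 N).
Azimuth = atan2(E, N) = atan2(-0.006000, +0.005000) = 309.8° ≈ 310°.

310°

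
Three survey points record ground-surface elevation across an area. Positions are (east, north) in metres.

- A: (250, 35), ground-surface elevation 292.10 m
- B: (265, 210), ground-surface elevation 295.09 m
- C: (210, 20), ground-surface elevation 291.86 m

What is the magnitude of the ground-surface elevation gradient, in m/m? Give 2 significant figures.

Differences from A: to B (Δx, Δy, Δh) = (15, 175, +2.99); to C = (-40, -15, -0.24).
Determinant of the coordinate differences = 15·(-15) − (-40)·175 = 6775.
∂z/∂x = [(+2.99)·(-15) − (-0.24)·175] / 6775 = -0.0004207
∂z/∂y = [15·(-0.24) − (-40)·(+2.99)] / 6775 = +0.01712
|∇f| = √(-0.0004207² + 0.01712²) = 0.01713 m/m

0.017 m/m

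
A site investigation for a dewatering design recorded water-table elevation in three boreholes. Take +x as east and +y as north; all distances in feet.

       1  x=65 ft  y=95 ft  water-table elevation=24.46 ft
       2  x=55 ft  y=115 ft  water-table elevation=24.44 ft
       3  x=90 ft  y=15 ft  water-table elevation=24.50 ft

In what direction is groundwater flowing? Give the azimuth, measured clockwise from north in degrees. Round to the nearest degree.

263°

Taking 1 as reference: 2−1 = (-10, 20, -0.02); 3−1 = (25, -80, +0.04).
Solve a·Δx + b·Δy = Δh: det = (-10)·(-80) − 25·20 = 300.
∂h/∂x = [(-0.02)·(-80) − (+0.04)·20] / 300 = +0.002667
∂h/∂y = [(-10)·(+0.04) − 25·(-0.02)] / 300 = +0.0003333
Flow direction (−∇h) has components (-0.002667 E, -0.0003333 N).
Azimuth = atan2(E, N) = atan2(-0.002667, -0.0003333) = 262.9° ≈ 263°.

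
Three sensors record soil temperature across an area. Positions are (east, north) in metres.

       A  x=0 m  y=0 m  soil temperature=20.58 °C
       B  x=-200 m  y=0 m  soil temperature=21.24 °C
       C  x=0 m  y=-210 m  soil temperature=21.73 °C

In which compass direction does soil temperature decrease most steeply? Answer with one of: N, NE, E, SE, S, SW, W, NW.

NE

∂T/∂x = (21.24 − 20.58) / (-200 − 0) = -0.003300
∂T/∂y = (21.73 − 20.58) / (-210 − 0) = -0.005476
Steepest decrease is along −∇f = (+0.003300 E, +0.005476 N) → northeast.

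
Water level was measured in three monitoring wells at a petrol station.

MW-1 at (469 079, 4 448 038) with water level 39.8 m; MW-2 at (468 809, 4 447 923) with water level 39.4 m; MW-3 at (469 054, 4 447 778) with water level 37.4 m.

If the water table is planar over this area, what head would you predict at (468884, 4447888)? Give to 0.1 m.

Taking MW-1 as reference: MW-2−MW-1 = (-270, -115, -0.4); MW-3−MW-1 = (-25, -260, -2.4).
Determinant of the coordinate differences = (-270)·(-260) − (-25)·(-115) = 67325.
∂h/∂x = [(-0.4)·(-260) − (-2.4)·(-115)] / 67325 = -0.002555
∂h/∂y = [(-270)·(-2.4) − (-25)·(-0.4)] / 67325 = +0.009476
h(468884, 4447888) = 39.8 + (-0.002555)·(-195) + (+0.009476)·(-150) = 39.8 +0.498 -1.421 = 38.877 m.

38.9 m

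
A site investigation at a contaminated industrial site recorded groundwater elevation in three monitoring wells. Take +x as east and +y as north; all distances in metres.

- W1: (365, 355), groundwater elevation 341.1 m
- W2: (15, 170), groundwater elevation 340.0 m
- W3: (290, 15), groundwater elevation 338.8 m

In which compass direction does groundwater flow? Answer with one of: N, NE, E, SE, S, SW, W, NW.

Differences from W1: to W2 (Δx, Δy, Δh) = (-350, -185, -1.1); to W3 = (-75, -340, -2.3).
Solve a·Δx + b·Δy = Δh: det = (-350)·(-340) − (-75)·(-185) = 105125.
∂h/∂x = [(-1.1)·(-340) − (-2.3)·(-185)] / 105125 = -0.0004899
∂h/∂y = [(-350)·(-2.3) − (-75)·(-1.1)] / 105125 = +0.006873
Flow = −∇h = (+0.0004899 east, -0.006873 north), which points south.

S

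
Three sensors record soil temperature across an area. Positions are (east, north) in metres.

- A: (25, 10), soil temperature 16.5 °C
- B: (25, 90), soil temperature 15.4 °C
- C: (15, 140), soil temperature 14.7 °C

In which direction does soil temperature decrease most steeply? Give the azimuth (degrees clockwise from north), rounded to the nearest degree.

Differences from A: to B (Δx, Δy, Δh) = (0, 80, -1.1); to C = (-10, 130, -1.8).
Solve a·Δx + b·Δy = ΔT: det = 0·130 − (-10)·80 = 800.
∂T/∂x = [(-1.1)·130 − (-1.8)·80] / 800 = +0.001250
∂T/∂y = [0·(-1.8) − (-10)·(-1.1)] / 800 = -0.01375
Steepest decrease is along −∇f: components (-0.001250 E, +0.01375 N).
Azimuth = atan2(-0.001250, +0.01375) = 354.8° ≈ 355°.

355°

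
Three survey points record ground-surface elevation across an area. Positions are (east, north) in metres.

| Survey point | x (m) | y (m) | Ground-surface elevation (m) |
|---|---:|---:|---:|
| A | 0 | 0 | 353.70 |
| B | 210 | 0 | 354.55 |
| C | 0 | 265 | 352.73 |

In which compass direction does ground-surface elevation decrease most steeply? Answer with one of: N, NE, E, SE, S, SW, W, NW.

NW

∂z/∂x = (354.55 − 353.70) / (210 − 0) = +0.004048
∂z/∂y = (352.73 − 353.70) / (265 − 0) = -0.003660
Steepest decrease is along −∇f = (-0.004048 E, +0.003660 N) → northwest.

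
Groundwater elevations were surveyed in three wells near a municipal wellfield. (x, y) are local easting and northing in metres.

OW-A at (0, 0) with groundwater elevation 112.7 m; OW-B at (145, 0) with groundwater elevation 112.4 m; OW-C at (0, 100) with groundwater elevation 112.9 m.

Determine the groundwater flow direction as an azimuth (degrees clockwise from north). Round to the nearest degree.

∂h/∂x = (112.4 − 112.7) / (145 − 0) = -0.002069
∂h/∂y = (112.9 − 112.7) / (100 − 0) = +0.002000
Flow direction (−∇h) has components (+0.002069 E, -0.002000 N).
Azimuth = atan2(E, N) = atan2(+0.002069, -0.002000) = 134.0° ≈ 134°.

134°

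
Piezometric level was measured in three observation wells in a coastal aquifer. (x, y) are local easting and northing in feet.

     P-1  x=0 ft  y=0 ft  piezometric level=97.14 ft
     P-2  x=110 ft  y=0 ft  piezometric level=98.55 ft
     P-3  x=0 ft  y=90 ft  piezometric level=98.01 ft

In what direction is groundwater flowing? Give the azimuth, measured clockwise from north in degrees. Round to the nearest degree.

233°

∂h/∂x = (98.55 − 97.14) / (110 − 0) = +0.01282
∂h/∂y = (98.01 − 97.14) / (90 − 0) = +0.009667
Flow direction (−∇h) has components (-0.01282 E, -0.009667 N).
Azimuth = atan2(E, N) = atan2(-0.01282, -0.009667) = 233.0° ≈ 233°.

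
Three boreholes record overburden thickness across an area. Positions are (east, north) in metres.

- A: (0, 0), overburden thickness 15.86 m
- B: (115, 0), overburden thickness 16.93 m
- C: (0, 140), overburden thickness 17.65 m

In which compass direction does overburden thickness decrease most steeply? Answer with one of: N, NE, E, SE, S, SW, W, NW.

∂d/∂x = (16.93 − 15.86) / (115 − 0) = +0.009304
∂d/∂y = (17.65 − 15.86) / (140 − 0) = +0.01279
Steepest decrease is along −∇f = (-0.009304 E, -0.01279 N) → southwest.

SW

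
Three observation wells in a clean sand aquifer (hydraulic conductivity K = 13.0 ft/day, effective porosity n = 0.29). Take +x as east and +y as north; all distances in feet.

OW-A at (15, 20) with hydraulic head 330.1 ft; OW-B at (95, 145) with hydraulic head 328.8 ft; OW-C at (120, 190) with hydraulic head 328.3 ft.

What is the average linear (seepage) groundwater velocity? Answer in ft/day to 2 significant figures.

Differences from OW-A: to OW-B (Δx, Δy, Δh) = (80, 125, -1.3); to OW-C = (105, 170, -1.8).
Solve a·Δx + b·Δy = Δh: det = 80·170 − 105·125 = 475.
∂h/∂x = [(-1.3)·170 − (-1.8)·125] / 475 = +0.008421
∂h/∂y = [80·(-1.8) − 105·(-1.3)] / 475 = -0.01579
|∇h| = √(0.008421² + -0.01579²) = 0.0179
Seepage velocity v = K·i/n = 13.0 × 0.0179 / 0.29 = 0.8024 ft/day.

0.80 ft/day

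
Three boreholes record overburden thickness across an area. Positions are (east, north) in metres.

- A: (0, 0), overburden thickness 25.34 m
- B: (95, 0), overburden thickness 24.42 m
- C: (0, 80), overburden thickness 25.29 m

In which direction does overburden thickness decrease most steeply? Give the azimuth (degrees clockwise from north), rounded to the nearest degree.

086°

∂d/∂x = (24.42 − 25.34) / (95 − 0) = -0.009684
∂d/∂y = (25.29 − 25.34) / (80 − 0) = -0.0006250
Steepest decrease is along −∇f: components (+0.009684 E, +0.0006250 N).
Azimuth = atan2(+0.009684, +0.0006250) = 86.3° ≈ 086°.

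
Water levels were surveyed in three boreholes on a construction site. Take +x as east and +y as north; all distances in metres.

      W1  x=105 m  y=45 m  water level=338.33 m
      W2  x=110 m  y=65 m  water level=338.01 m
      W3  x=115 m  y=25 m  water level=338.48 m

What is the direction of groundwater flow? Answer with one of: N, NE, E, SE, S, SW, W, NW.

NE

Taking W1 as reference: W2−W1 = (5, 20, -0.32); W3−W1 = (10, -20, +0.15).
Determinant of the coordinate differences = 5·(-20) − 10·20 = -300.
∂h/∂x = [(-0.32)·(-20) − (+0.15)·20] / -300 = -0.01133
∂h/∂y = [5·(+0.15) − 10·(-0.32)] / -300 = -0.01317
Flow = −∇h = (+0.01133 east, +0.01317 north), which points northeast.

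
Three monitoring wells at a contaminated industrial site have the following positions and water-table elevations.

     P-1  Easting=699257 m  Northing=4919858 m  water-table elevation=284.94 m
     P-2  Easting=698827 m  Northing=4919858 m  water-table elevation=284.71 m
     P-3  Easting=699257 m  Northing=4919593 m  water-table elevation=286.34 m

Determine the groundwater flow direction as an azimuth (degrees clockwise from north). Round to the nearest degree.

354°

∂h/∂x = (284.71 − 284.94) / (698827 − 699257) = +0.0005349
∂h/∂y = (286.34 − 284.94) / (4919593 − 4919858) = -0.005283
Flow direction (−∇h) has components (-0.0005349 E, +0.005283 N).
Azimuth = atan2(E, N) = atan2(-0.0005349, +0.005283) = 354.2° ≈ 354°.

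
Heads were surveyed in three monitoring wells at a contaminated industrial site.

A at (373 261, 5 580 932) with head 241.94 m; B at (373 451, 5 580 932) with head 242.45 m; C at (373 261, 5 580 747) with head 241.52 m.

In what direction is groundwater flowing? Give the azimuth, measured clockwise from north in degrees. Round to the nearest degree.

230°

∂h/∂x = (242.45 − 241.94) / (373451 − 373261) = +0.002684
∂h/∂y = (241.52 − 241.94) / (5580747 − 5580932) = +0.002270
Flow direction (−∇h) has components (-0.002684 E, -0.002270 N).
Azimuth = atan2(E, N) = atan2(-0.002684, -0.002270) = 229.8° ≈ 230°.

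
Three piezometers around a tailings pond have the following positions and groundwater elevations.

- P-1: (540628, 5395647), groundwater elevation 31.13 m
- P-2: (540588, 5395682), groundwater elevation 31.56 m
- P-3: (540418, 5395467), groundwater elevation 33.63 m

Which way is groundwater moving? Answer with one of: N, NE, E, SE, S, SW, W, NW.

Three-point gradient (reference P-1): Δ to P-2 = (-40, 35, +0.43), Δ to P-3 = (-210, -180, +2.50).
∂h/∂x = -0.01133, ∂h/∂y = -0.0006667 (det = 14550).
Flow = −∇h = (+0.01133 east, +0.0006667 north), which points east.

E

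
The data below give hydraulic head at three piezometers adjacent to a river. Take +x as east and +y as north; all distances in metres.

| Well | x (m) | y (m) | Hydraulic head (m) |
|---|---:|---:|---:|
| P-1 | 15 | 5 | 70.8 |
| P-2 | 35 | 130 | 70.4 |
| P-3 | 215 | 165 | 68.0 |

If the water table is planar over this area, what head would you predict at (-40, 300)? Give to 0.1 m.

71.2 m

Taking P-1 as reference: P-2−P-1 = (20, 125, -0.4); P-3−P-1 = (200, 160, -2.8).
Solve a·Δx + b·Δy = Δh: det = 20·160 − 200·125 = -21800.
∂h/∂x = [(-0.4)·160 − (-2.8)·125] / -21800 = -0.01312
∂h/∂y = [20·(-2.8) − 200·(-0.4)] / -21800 = -0.001101
h(-40, 300) = 70.8 + (-0.01312)·(-55) + (-0.001101)·(295) = 70.8 +0.722 -0.325 = 71.197 m.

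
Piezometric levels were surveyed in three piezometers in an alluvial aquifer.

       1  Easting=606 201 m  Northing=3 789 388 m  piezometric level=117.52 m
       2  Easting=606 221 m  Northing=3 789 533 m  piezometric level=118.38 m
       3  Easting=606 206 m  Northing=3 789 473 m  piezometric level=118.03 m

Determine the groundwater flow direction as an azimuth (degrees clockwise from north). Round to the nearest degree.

172°

With h = a·x + b·y + c and 1 as origin, the differences give:
  20·a + 145·b = +0.86
  5·a + 85·b = +0.51
Eliminate b (×85 and ×145, subtract): 975·a = -0.850 → a = ∂h/∂x = -0.0008718
Back-substitute: b = ∂h/∂y = +0.006051.
Flow direction (−∇h) has components (+0.0008718 E, -0.006051 N).
Azimuth = atan2(E, N) = atan2(+0.0008718, -0.006051) = 171.8° ≈ 172°.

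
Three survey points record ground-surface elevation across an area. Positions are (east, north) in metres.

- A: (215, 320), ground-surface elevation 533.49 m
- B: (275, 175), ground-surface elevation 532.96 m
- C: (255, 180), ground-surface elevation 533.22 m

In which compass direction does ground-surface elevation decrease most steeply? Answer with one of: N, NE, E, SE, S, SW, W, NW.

Three-point gradient (reference A): Δ to B = (60, -145, -0.53), Δ to C = (40, -140, -0.27).
∂z/∂x = -0.01348, ∂z/∂y = -0.001923 (det = -2600).
Steepest decrease is along −∇f = (+0.01348 E, +0.001923 N) → east.

E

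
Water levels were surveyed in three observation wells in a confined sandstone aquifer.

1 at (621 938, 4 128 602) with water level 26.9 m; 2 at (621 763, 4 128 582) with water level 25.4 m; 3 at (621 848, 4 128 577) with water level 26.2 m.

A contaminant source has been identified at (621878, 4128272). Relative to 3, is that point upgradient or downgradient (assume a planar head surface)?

Taking 1 as reference: 2−1 = (-175, -20, -1.5); 3−1 = (-90, -25, -0.7).
Solve a·Δx + b·Δy = Δh: det = (-175)·(-25) − (-90)·(-20) = 2575.
∂h/∂x = [(-1.5)·(-25) − (-0.7)·(-20)] / 2575 = +0.009126
∂h/∂y = [(-175)·(-0.7) − (-90)·(-1.5)] / 2575 = -0.004854
Head at (621878, 4128272) = 26.9 + (+0.009126)·(-60) + (-0.004854)·(-330) = 27.95 m.
That is higher than the 26.2 m at 3, so the point is upgradient.

upgradient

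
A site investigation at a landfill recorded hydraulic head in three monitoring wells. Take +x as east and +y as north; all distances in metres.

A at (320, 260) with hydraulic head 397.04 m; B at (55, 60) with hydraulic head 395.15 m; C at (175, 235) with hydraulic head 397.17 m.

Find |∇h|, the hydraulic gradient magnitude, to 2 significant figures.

0.014

Taking A as reference: B−A = (-265, -200, -1.89); C−A = (-145, -25, +0.13).
Solve a·Δx + b·Δy = Δh: det = (-265)·(-25) − (-145)·(-200) = -22375.
∂h/∂x = [(-1.89)·(-25) − (+0.13)·(-200)] / -22375 = -0.003274
∂h/∂y = [(-265)·(+0.13) − (-145)·(-1.89)] / -22375 = +0.01379
|∇h| = √(-0.003274² + 0.01379²) = 0.01417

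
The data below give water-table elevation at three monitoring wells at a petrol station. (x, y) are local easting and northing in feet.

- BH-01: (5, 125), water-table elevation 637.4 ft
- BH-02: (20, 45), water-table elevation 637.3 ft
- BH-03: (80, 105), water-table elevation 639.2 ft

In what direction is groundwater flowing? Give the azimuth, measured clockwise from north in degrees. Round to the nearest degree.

With h = a·x + b·y + c and BH-01 as origin, the differences give:
  15·a + (-80)·b = -0.1
  75·a + (-20)·b = +1.8
Eliminate b (×(-20) and ×(-80), subtract): 5700·a = 146.00 → a = ∂h/∂x = +0.02561
Back-substitute: b = ∂h/∂y = +0.006053.
Flow direction (−∇h) has components (-0.02561 E, -0.006053 N).
Azimuth = atan2(E, N) = atan2(-0.02561, -0.006053) = 256.7° ≈ 257°.

257°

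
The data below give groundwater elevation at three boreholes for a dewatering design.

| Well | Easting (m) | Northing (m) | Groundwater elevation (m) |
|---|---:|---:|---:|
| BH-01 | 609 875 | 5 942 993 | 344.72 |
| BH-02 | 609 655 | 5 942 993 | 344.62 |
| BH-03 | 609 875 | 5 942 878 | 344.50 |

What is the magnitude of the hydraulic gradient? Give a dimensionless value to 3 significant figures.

0.00197

∂h/∂x = (344.62 − 344.72) / (609655 − 609875) = +0.0004545
∂h/∂y = (344.50 − 344.72) / (5942878 − 5942993) = +0.001913
|∇h| = √(0.0004545² + 0.001913²) = 0.001966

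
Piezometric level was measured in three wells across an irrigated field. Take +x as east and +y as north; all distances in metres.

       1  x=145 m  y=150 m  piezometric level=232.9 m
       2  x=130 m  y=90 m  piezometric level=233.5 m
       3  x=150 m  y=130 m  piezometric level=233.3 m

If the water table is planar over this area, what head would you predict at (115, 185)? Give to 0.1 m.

231.8 m

With h = a·x + b·y + c and 1 as origin, the differences give:
  (-15)·a + (-60)·b = +0.6
  5·a + (-20)·b = +0.4
Eliminate b (×(-20) and ×(-60), subtract): 600·a = 12.00 → a = ∂h/∂x = +0.02000
Back-substitute: b = ∂h/∂y = -0.01500.
h(115, 185) = 232.9 + (+0.02000)·(-30) + (-0.01500)·(35) = 232.9 -0.600 -0.525 = 231.775 m.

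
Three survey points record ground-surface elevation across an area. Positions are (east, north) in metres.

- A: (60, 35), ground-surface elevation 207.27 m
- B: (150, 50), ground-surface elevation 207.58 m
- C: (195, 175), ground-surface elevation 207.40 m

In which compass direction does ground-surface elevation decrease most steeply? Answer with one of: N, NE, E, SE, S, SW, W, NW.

NW

Three-point gradient (reference A): Δ to B = (90, 15, +0.31), Δ to C = (135, 140, +0.13).
∂z/∂x = +0.003920, ∂z/∂y = -0.002851 (det = 10575).
Steepest decrease is along −∇f = (-0.003920 E, +0.002851 N) → northwest.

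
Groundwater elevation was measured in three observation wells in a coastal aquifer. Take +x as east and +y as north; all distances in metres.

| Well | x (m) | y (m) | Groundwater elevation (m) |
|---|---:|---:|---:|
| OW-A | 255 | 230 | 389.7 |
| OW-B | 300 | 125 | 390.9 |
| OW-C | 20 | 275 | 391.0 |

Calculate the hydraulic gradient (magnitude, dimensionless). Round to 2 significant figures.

Taking OW-A as reference: OW-B−OW-A = (45, -105, +1.2); OW-C−OW-A = (-235, 45, +1.3).
Solve a·Δx + b·Δy = Δh: det = 45·45 − (-235)·(-105) = -22650.
∂h/∂x = [(+1.2)·45 − (+1.3)·(-105)] / -22650 = -0.008411
∂h/∂y = [45·(+1.3) − (-235)·(+1.2)] / -22650 = -0.01503
|∇h| = √(-0.008411² + -0.01503²) = 0.01722

0.017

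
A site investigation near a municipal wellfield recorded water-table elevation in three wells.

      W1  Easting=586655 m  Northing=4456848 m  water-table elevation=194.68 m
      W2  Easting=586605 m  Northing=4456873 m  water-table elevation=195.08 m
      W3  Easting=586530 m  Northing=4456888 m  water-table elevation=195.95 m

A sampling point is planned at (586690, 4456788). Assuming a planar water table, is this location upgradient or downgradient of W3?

Three-point gradient (reference W1): Δ to W2 = (-50, 25, +0.40), Δ to W3 = (-125, 40, +1.27).
∂h/∂x = -0.01400, ∂h/∂y = -0.01200 (det = 1125).
Head at (586690, 4456788) = 194.68 + (-0.01400)·(35) + (-0.01200)·(-60) = 194.91 m.
That is lower than the 195.95 m at W3, so the point is downgradient.

downgradient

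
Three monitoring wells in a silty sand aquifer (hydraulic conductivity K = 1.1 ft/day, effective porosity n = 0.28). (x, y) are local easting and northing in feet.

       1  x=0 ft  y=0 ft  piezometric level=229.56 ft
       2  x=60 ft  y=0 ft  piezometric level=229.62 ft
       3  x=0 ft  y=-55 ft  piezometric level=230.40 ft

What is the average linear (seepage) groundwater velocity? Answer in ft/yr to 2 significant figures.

∂h/∂x = (229.62 − 229.56) / (60 − 0) = +0.001000
∂h/∂y = (230.40 − 229.56) / (-55 − 0) = -0.01527
|∇h| = √(0.001000² + -0.01527²) = 0.0153
Seepage velocity v = K·i/n = 1.1 × 0.0153 / 0.28 = 0.06011 ft/day = 21.96 ft/yr.

22 ft/yr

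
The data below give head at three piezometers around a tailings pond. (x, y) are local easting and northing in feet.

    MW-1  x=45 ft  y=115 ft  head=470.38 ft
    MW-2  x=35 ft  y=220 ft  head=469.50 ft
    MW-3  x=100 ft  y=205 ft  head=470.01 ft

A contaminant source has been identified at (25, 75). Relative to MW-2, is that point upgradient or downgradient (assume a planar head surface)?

upgradient

Taking MW-1 as reference: MW-2−MW-1 = (-10, 105, -0.88); MW-3−MW-1 = (55, 90, -0.37).
Solve a·Δx + b·Δy = Δh: det = (-10)·90 − 55·105 = -6675.
∂h/∂x = [(-0.88)·90 − (-0.37)·105] / -6675 = +0.006045
∂h/∂y = [(-10)·(-0.37) − 55·(-0.88)] / -6675 = -0.007805
Head at (25, 75) = 470.38 + (+0.006045)·(-20) + (-0.007805)·(-40) = 470.57 ft.
That is higher than the 469.50 ft at MW-2, so the point is upgradient.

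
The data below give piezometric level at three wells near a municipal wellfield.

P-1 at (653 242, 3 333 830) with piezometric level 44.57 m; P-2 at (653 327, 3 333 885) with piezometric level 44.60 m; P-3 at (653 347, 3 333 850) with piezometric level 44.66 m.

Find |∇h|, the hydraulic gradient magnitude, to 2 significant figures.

0.0015

Differences from P-1: to P-2 (Δx, Δy, Δh) = (85, 55, +0.03); to P-3 = (105, 20, +0.09).
Solve a·Δx + b·Δy = Δh: det = 85·20 − 105·55 = -4075.
∂h/∂x = [(+0.03)·20 − (+0.09)·55] / -4075 = +0.001067
∂h/∂y = [85·(+0.09) − 105·(+0.03)] / -4075 = -0.001104
|∇h| = √(0.001067² + -0.001104²) = 0.001535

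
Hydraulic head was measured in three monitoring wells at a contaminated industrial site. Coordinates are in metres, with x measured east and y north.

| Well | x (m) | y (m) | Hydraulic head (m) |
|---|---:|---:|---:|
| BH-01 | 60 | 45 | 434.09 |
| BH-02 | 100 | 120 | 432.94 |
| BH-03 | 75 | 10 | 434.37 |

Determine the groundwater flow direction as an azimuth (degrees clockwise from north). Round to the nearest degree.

034°

Taking BH-01 as reference: BH-02−BH-01 = (40, 75, -1.15); BH-03−BH-01 = (15, -35, +0.28).
Determinant of the coordinate differences = 40·(-35) − 15·75 = -2525.
∂h/∂x = [(-1.15)·(-35) − (+0.28)·75] / -2525 = -0.007624
∂h/∂y = [40·(+0.28) − 15·(-1.15)] / -2525 = -0.01127
Flow direction (−∇h) has components (+0.007624 E, +0.01127 N).
Azimuth = atan2(E, N) = atan2(+0.007624, +0.01127) = 34.1° ≈ 034°.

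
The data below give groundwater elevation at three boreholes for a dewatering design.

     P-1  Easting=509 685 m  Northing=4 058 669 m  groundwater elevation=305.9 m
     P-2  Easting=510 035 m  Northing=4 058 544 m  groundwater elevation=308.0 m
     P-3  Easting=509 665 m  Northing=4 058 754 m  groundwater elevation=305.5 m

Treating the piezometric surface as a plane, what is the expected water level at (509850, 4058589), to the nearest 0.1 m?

Taking P-1 as reference: P-2−P-1 = (350, -125, +2.1); P-3−P-1 = (-20, 85, -0.4).
Determinant of the coordinate differences = 350·85 − (-20)·(-125) = 27250.
∂h/∂x = [(+2.1)·85 − (-0.4)·(-125)] / 27250 = +0.004716
∂h/∂y = [350·(-0.4) − (-20)·(+2.1)] / 27250 = -0.003596
h(509850, 4058589) = 305.9 + (+0.004716)·(165) + (-0.003596)·(-80) = 305.9 +0.778 +0.288 = 306.966 m.

307.0 m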